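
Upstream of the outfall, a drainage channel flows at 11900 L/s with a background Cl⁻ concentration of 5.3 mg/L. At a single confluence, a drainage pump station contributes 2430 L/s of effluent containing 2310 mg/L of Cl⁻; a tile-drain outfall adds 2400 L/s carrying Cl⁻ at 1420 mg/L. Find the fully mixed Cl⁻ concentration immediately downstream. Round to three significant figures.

543 mg/L

Mass balance: C = (11900·5.300 + 2430·2310 + 2400·1420) / 16730 = 9084000/16730 = 543.0 mg/L.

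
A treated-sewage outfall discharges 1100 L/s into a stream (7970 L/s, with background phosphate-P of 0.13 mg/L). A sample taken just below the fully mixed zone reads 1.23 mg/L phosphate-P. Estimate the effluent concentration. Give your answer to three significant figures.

9.20 mg/L

Mass balance: 7970·0.1300 + 1100·Cₑ = 9070·1.230
→ Cₑ = (9070·1.230 − 7970·0.1300) / 1100 = 9.200 mg/L.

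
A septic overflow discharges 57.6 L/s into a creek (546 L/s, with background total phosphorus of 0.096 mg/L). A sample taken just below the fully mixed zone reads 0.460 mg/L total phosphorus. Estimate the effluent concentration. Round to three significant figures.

Mass balance: 546.0·0.09600 + 57.60·Cₑ = 603.6·0.4600
→ Cₑ = (603.6·0.4600 − 546.0·0.09600) / 57.60 = 3.910 mg/L.

3.91 mg/L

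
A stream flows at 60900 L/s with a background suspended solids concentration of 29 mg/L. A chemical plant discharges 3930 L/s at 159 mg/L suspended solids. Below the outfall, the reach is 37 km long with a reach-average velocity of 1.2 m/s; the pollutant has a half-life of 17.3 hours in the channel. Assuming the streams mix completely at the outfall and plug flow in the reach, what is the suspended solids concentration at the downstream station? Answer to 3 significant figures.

Mass balance: C = (60900·29.00 + 3930·159.0) / 64830 = 2391000/64830 = 36.88 mg/L.
Travel time t = 37·1000 / 1.2 = 30830 s = 8.565 h.
Half-life 17.3 h → k = ln 2 / 17.3 = 0.04007 h⁻¹ = 0.9616 d⁻¹.
First-order decay: C = 36.88·exp(−k·t) = 36.88·0.7095 = 26.17 mg/L.

26.2 mg/L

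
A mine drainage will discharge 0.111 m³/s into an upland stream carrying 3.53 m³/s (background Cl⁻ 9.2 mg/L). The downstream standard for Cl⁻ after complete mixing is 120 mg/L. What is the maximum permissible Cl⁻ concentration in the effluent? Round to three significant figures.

3640 mg/L

At the limit, (Qr·Cr + Qe·Cₑ)/(Qr + Qe) = 120:
Cₑ = (3.641·120 − 3.530·9.200) / 0.1110 = 3644 mg/L.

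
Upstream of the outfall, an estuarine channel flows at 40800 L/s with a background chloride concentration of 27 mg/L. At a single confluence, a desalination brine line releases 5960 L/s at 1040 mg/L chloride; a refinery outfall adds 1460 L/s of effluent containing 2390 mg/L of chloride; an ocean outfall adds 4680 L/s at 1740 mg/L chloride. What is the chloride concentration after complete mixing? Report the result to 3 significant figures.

After mixing, C = (40800·27.00 + 5960·1040 + 1460·2390 + 4680·1740) / 52900 = 18930000/52900 = 357.9 mg/L.

358 mg/L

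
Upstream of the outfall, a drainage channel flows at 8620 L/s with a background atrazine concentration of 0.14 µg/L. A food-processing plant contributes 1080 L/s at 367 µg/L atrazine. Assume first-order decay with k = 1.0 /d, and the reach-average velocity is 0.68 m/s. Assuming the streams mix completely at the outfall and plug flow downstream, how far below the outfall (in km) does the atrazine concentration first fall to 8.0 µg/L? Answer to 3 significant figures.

Mass balance: C = (8620·0.1400 + 1080·367.0) / 9700 = 397600/9700 = 40.99 µg/L.
Set 40.99·exp(−k·t) = 8.0 → t = ln(40.99/8.0)/k = 141200 s = 39.21 h.
Distance = v·t = 0.68·141200 = 95990 m = 95.99 km.

96.0 km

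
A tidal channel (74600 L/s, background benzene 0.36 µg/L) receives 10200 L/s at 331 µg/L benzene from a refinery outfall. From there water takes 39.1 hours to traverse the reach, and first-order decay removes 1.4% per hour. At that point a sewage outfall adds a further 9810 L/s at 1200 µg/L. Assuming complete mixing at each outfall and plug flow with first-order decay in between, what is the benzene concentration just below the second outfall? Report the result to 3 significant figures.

Mass balance: C = (74600·0.3600 + 10200·331.0) / 84800 = 3403000/84800 = 40.13 µg/L; combined flow 84800 L/s.
1.4%/h lost → k = −ln(1 − 0.014) = 0.01410 h⁻¹.
Applying C = C₀e^(−kt): 40.13 × 0.5762 = 23.12 µg/L.
At the second outfall, C = (84800·23.12 + 9810·1200) / (84800 + 9810) = 145.2 µg/L.

145 µg/L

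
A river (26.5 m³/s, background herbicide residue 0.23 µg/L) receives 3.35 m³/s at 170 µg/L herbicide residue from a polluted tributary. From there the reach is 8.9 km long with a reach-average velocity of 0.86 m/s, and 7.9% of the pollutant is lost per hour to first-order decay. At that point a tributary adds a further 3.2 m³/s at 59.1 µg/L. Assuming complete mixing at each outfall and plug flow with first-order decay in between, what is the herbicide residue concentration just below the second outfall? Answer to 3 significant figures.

Flow-weighted average: C = (26.50·0.2300 + 3.350·170.0) / 29.85 = 575.6/29.85 = 19.28 µg/L; combined flow 29.85 m³/s.
Travel time t = 8.9·1000 / 0.86 = 10350 s = 2.875 h.
7.9%/h lost → k = −ln(1 − 0.079) = 0.08230 h⁻¹.
Decay over the reach: 19.28·exp(−kt) = 19.28·0.7893 = 15.22 µg/L.
At the second outfall, C = (29.85·15.22 + 3.200·59.10) / (29.85 + 3.200) = 19.47 µg/L.

19.5 µg/L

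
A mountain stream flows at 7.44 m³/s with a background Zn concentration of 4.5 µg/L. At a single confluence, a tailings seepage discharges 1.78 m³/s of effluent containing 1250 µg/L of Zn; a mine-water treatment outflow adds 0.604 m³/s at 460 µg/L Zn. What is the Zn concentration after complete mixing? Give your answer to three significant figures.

After mixing, C = (7.440·4.500 + 1.780·1250 + 0.6040·460.0) / 9.824 = 2536/9.824 = 258.2 µg/L.

258 µg/L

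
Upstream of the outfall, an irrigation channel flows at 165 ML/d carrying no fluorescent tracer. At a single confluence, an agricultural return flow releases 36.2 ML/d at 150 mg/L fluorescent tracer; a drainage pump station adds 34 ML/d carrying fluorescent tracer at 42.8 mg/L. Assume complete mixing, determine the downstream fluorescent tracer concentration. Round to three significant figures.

After mixing, C = (165.0·0 + 36.20·150.0 + 34.00·42.80) / 235.2 = 6885/235.2 = 29.27 mg/L.

29.3 mg/L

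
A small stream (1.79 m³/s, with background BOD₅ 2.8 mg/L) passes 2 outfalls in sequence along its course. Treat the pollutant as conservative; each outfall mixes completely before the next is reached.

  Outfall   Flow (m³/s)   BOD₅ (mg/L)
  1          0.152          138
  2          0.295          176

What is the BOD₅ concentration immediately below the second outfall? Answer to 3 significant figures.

Outfall 1: combined Q = 1.942 m³/s; C = (1.790·2.800 + 0.1520·138.0)/1.942 = 13.38 mg/L.
Outfall 2: combined Q = 2.237 m³/s; C = (1.942·13.38 + 0.2950·176.0)/2.237 = 34.83 mg/L.

34.8 mg/L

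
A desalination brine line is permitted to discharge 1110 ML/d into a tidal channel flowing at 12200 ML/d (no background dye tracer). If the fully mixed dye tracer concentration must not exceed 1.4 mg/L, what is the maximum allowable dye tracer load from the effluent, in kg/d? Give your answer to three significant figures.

18600 kg/d

Mass balance at the limit: 12200·0 + 1110·Cₑ = 13310·1.4 → Cₑ = 16.79 mg/L.
1110 ML/d = 12.85 m³/s. Load = 12.85 m³/s × 16.79 g/m³ × 86 400 s/d = 18630 kg/d.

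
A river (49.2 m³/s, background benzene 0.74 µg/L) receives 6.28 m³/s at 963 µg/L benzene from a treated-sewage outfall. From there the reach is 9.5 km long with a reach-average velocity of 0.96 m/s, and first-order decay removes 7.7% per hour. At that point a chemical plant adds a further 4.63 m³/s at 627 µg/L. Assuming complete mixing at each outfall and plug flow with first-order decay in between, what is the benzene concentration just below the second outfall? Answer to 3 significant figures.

Flow-weighted average: C = (49.20·0.7400 + 6.280·963.0) / 55.48 = 6084/55.48 = 109.7 µg/L; combined flow 55.48 m³/s.
Travel time t = 9.5·1000 / 0.96 = 9896 s = 2.749 h.
7.7%/h lost → k = −ln(1 − 0.077) = 0.08013 h⁻¹.
First-order decay: C = 109.7·exp(−k·t) = 109.7·0.8023 = 87.98 µg/L.
Second outfall: C = (55.48·87.98 + 4.630·627.0)/60.11 = 129.5 µg/L.

130 µg/L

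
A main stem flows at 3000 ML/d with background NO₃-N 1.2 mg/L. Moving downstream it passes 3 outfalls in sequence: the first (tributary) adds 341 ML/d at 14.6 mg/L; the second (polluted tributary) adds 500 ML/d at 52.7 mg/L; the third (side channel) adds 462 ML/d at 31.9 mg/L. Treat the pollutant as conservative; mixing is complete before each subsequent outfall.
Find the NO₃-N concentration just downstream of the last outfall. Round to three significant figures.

Outfall 1: combined Q = 3341 ML/d; C = (3000·1.200 + 341.0·14.60)/3341 = 2.568 mg/L.
Outfall 2: combined Q = 3841 ML/d; C = (3341·2.568 + 500.0·52.70)/3841 = 9.094 mg/L.
Outfall 3: combined Q = 4303 ML/d; C = (3841·9.094 + 462.0·31.90)/4303 = 11.54 mg/L.

11.5 mg/L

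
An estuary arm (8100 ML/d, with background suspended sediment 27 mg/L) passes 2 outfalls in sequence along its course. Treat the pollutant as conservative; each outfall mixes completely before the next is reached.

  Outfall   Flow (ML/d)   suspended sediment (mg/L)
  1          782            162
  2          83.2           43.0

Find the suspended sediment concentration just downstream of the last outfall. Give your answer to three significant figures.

Outfall 1: combined Q = 8882 ML/d; C = (8100·27.00 + 782.0·162.0)/8882 = 38.89 mg/L.
Outfall 2: combined Q = 8965 ML/d; C = (8882·38.89 + 83.20·43.00)/8965 = 38.92 mg/L.

38.9 mg/L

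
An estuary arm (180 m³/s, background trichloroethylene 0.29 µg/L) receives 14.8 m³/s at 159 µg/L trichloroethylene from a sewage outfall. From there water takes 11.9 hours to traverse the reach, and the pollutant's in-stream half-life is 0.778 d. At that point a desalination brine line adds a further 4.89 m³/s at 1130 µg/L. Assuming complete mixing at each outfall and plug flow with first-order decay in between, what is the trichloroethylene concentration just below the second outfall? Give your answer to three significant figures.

Conservation of mass: C = (180.0·0.2900 + 14.80·159.0) / 194.8 = 2405/194.8 = 12.35 µg/L; combined flow 194.8 m³/s.
Half-life 0.778 d → k = ln 2 / 0.778 = 0.8909 d⁻¹.
Decay over the reach: 12.35·exp(−kt) = 12.35·0.6429 = 7.939 µg/L.
At the second outfall, C = (194.8·7.939 + 4.890·1130) / (194.8 + 4.890) = 35.42 µg/L.

35.4 µg/L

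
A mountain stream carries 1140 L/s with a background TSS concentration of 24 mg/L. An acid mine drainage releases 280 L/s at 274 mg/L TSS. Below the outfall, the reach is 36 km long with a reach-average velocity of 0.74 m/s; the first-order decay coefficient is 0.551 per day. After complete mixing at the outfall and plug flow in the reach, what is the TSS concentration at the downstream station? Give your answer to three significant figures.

53.7 mg/L

Flow-weighted average: C = (1140·24.00 + 280.0·274.0) / 1420 = 104100/1420 = 73.30 mg/L.
Travel time t = 36·1000 / 0.74 = 48650 s = 13.51 h.
After decay, C = 73.30 × e^(−kt) = 73.30 × 0.7333 = 53.75 mg/L.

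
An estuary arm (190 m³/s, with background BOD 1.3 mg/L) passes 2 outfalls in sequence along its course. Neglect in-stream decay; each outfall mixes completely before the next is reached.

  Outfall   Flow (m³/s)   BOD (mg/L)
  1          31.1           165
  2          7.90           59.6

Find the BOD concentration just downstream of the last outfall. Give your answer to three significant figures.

After outfall 1: Q = 190.0 + 31.10 = 221.1 m³/s; C = (190.0·1.300 + 31.10·165.0)/221.1 = 24.33 mg/L.
After outfall 2: Q = 221.1 + 7.900 = 229.0 m³/s; C = (221.1·24.33 + 7.900·59.60)/229.0 = 25.54 mg/L.

25.5 mg/L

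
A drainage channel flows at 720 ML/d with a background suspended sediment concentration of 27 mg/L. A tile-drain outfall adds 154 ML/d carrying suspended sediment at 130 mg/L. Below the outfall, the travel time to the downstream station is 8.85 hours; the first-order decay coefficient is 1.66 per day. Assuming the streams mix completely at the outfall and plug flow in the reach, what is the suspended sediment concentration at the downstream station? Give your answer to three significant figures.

24.5 mg/L

Mass balance: C = (720.0·27.00 + 154.0·130.0) / 874.0 = 39460/874.0 = 45.15 mg/L.
After decay, C = 45.15 × e^(−kt) = 45.15 × 0.5422 = 24.48 mg/L.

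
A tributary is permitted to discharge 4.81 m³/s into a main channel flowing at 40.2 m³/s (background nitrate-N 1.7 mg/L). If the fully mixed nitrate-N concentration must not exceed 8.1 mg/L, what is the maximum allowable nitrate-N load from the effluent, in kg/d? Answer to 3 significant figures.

Mass balance at the limit: 40.20·1.700 + 4.810·Cₑ = 45.01·8.1 → Cₑ = 61.59 mg/L.
Load = 4.810 m³/s × 61.59 g/m³ × 86 400 s/d = 25600 kg/d.

25600 kg/d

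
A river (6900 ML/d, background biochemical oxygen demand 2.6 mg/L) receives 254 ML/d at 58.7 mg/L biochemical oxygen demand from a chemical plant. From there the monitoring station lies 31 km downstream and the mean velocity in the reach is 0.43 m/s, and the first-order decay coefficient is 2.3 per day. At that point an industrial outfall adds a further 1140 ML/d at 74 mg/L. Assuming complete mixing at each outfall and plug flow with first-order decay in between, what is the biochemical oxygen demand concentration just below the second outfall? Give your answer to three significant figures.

10.8 mg/L

Mixed concentration C = ΣQC/ΣQ = (6900·2.600 + 254.0·58.70) / 7154 = 32850/7154 = 4.592 mg/L; combined flow 7154 ML/d.
Travel time t = 31·1000 / 0.43 = 72090 s = 20.03 h.
After decay, C = 4.592 × e^(−kt) = 4.592 × 0.1467 = 0.6738 mg/L.
At the second outfall, C = (7154·0.6738 + 1140·74.00) / (7154 + 1140) = 10.75 mg/L.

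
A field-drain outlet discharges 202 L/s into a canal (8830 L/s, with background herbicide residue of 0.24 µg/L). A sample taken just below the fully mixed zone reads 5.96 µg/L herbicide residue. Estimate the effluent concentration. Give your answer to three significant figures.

Mass balance: 8830·0.2400 + 202.0·Cₑ = 9032·5.960
→ Cₑ = (9032·5.960 − 8830·0.2400) / 202.0 = 256.0 µg/L.

256 µg/L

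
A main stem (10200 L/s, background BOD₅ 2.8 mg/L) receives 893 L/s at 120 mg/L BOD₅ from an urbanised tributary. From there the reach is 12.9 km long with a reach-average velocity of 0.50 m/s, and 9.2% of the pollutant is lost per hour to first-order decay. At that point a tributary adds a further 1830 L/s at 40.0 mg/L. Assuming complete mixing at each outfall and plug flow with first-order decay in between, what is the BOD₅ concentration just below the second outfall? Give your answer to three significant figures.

Mixed concentration C = ΣQC/ΣQ = (10200·2.800 + 893.0·120.0) / 11090 = 135700/11090 = 12.23 mg/L; combined flow 11090 L/s.
Travel time t = 12.9·1000 / 0.50 = 25800 s = 7.167 h.
9.2%/h lost → k = −ln(1 − 0.092) = 0.09651 h⁻¹.
First-order decay: C = 12.23·exp(−k·t) = 12.23·0.5007 = 6.126 mg/L.
At the second outfall, C = (11090·6.126 + 1830·40.00) / (11090 + 1830) = 10.92 mg/L.

10.9 mg/L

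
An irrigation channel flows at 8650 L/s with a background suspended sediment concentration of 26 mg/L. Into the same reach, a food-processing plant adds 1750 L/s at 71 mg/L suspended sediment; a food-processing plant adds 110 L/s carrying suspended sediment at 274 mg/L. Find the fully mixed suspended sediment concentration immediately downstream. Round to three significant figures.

36.1 mg/L

Mass balance: C = (8650·26.00 + 1750·71.00 + 110.0·274.0) / 10510 = 379300/10510 = 36.09 mg/L.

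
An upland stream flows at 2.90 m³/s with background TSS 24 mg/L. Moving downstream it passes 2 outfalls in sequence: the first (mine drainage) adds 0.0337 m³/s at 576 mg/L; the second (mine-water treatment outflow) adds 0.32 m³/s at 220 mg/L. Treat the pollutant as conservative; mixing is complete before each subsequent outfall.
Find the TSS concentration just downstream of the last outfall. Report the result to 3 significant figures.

49.0 mg/L

Outfall 1: combined Q = 2.934 m³/s; C = (2.900·24.00 + 0.03370·576.0)/2.934 = 30.34 mg/L.
Outfall 2: combined Q = 3.254 m³/s; C = (2.934·30.34 + 0.3200·220.0)/3.254 = 48.99 mg/L.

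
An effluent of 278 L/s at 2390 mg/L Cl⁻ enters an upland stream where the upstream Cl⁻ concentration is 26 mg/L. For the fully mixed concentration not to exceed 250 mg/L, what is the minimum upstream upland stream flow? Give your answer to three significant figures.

2660 L/s

Set C_mix = 250: (Q·26.00 + 278.0·2390) / (Q + 278.0) = 250
→ Q = 278.0·(2390 − 250)/(250 − 26.00) = 2656 L/s.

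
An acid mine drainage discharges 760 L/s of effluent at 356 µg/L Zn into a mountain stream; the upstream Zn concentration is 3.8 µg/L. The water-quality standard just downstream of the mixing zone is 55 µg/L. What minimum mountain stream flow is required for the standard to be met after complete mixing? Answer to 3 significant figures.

4470 L/s

Set C_mix = 55: (Q·3.800 + 760.0·356.0) / (Q + 760.0) = 55
→ Q = 760.0·(356.0 − 55)/(55 − 3.800) = 4468 L/s.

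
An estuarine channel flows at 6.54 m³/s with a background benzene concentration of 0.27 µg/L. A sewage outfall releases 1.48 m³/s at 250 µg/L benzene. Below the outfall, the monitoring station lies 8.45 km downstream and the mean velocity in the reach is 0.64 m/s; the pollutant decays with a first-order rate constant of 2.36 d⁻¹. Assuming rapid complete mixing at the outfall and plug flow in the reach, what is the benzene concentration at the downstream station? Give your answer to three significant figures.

32.3 µg/L

Mixed concentration C = ΣQC/ΣQ = (6.540·0.2700 + 1.480·250.0) / 8.020 = 371.8/8.020 = 46.35 µg/L.
Travel time t = 8.45·1000 / 0.64 = 13200 s = 3.668 h.
First-order decay: C = 46.35·exp(−k·t) = 46.35·0.6972 = 32.32 µg/L.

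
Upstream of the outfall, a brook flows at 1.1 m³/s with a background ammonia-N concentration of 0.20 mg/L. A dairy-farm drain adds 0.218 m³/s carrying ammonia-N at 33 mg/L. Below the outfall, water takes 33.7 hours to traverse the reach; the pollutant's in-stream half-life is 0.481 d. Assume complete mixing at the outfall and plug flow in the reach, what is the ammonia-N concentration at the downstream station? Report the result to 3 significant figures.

Conservation of mass: C = (1.100·0.2000 + 0.2180·33.00) / 1.318 = 7.414/1.318 = 5.625 mg/L.
Half-life 0.481 d → k = ln 2 / 0.481 = 1.441 d⁻¹.
Decay over the reach: 5.625·exp(−kt) = 5.625·0.1322 = 0.7436 mg/L.

0.744 mg/L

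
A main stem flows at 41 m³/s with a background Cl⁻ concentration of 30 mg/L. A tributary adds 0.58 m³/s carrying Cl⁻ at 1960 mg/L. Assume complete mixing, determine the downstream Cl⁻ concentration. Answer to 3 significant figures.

Mass balance: C = (41.00·30.00 + 0.5800·1960) / 41.58 = 2367/41.58 = 56.92 mg/L.

56.9 mg/L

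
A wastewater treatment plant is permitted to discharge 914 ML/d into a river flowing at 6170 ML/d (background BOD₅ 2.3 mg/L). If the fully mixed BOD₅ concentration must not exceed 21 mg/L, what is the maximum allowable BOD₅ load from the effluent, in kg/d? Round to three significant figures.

Mass balance at the limit: 6170·2.300 + 914.0·Cₑ = 7084·21 → Cₑ = 147.2 mg/L.
914.0 ML/d = 10.58 m³/s. Load = 10.58 m³/s × 147.2 g/m³ × 86 400 s/d = 134600 kg/d.

135000 kg/d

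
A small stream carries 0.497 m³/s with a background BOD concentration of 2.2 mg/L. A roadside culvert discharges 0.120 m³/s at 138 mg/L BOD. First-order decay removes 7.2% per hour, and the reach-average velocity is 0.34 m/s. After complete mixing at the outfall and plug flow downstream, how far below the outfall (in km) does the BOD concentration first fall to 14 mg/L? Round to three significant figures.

11.7 km

Conservation of mass: C = (0.4970·2.200 + 0.1200·138.0) / 0.6170 = 17.65/0.6170 = 28.61 mg/L.
7.2%/h lost → k = −ln(1 − 0.072) = 0.07472 h⁻¹.
Set 28.61·exp(−k·t) = 14 → t = ln(28.61/14)/k = 34440 s = 9.565 h.
Distance = v·t = 0.34·34440 = 11710 m = 11.71 km.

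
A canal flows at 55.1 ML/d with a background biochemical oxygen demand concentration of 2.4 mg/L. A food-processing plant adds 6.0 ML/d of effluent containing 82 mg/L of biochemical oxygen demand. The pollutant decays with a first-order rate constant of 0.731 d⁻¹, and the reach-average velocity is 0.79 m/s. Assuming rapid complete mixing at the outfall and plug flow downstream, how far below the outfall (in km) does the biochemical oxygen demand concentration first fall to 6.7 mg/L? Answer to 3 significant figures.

39.4 km

Mass balance: C = (55.10·2.400 + 6.000·82.00) / 61.10 = 624.2/61.10 = 10.22 mg/L.
Set 10.22·exp(−k·t) = 6.7 → t = ln(10.22/6.7)/k = 49870 s = 13.85 h.
Distance = v·t = 0.79·49870 = 39400 m = 39.40 km.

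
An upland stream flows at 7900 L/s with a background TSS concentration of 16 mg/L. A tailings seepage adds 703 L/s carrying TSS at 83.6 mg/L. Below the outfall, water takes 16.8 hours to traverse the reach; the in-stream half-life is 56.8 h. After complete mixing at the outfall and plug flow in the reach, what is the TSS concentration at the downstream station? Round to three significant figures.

Mass balance: C = (7900·16.00 + 703.0·83.60) / 8603 = 185200/8603 = 21.52 mg/L.
Half-life 56.8 h → k = ln 2 / 56.8 = 0.01220 h⁻¹ = 0.2929 d⁻¹.
Decay over the reach: 21.52·exp(−kt) = 21.52·0.8146 = 17.53 mg/L.

17.5 mg/L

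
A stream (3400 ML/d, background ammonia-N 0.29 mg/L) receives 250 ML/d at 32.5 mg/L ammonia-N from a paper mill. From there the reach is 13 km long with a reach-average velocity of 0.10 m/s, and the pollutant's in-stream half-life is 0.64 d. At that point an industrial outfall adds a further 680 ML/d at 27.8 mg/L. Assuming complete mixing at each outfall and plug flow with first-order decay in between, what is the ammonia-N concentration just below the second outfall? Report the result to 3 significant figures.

4.78 mg/L

After mixing, C = (3400·0.2900 + 250.0·32.50) / 3650 = 9111/3650 = 2.496 mg/L; combined flow 3650 ML/d.
Travel time t = 13·1000 / 0.10 = 130000 s = 36.11 h.
Half-life 0.64 d → k = ln 2 / 0.64 = 1.083 d⁻¹.
First-order decay: C = 2.496·exp(−k·t) = 2.496·0.1960 = 0.4893 mg/L.
Second outfall: C = (3650·0.4893 + 680.0·27.80)/4330 = 4.778 mg/L.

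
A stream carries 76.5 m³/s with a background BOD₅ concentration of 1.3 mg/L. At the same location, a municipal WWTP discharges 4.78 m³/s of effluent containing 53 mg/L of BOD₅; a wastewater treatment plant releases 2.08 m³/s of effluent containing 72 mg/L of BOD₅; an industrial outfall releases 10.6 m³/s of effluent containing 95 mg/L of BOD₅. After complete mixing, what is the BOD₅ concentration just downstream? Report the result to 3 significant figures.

16.1 mg/L

Mixed concentration C = ΣQC/ΣQ = (76.50·1.300 + 4.780·53.00 + 2.080·72.00 + 10.60·95.00) / 93.96 = 1510/93.96 = 16.07 mg/L.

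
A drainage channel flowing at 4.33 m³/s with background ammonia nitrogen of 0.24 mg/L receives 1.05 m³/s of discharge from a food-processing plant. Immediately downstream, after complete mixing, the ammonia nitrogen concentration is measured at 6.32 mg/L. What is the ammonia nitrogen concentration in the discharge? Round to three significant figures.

Mass balance: 4.330·0.2400 + 1.050·Cₑ = 5.380·6.320
→ Cₑ = (5.380·6.320 − 4.330·0.2400) / 1.050 = 31.39 mg/L.

31.4 mg/L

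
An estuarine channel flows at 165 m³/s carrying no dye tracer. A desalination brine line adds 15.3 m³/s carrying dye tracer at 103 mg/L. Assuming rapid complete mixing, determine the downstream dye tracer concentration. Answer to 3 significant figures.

Mass balance: C = (165.0·0 + 15.30·103.0) / 180.3 = 1576/180.3 = 8.740 mg/L.

8.74 mg/L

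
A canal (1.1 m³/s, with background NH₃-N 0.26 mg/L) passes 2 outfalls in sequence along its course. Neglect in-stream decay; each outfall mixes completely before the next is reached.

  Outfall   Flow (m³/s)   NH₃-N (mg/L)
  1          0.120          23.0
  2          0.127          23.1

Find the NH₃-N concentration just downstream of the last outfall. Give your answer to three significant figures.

Below outfall 1: Q → 1.220 m³/s, C = (1.100·0.2600 + 0.1200·23.00)/1.220 = 2.497 mg/L.
Below outfall 2: Q → 1.347 m³/s, C = (1.220·2.497 + 0.1270·23.10)/1.347 = 4.439 mg/L.

4.44 mg/L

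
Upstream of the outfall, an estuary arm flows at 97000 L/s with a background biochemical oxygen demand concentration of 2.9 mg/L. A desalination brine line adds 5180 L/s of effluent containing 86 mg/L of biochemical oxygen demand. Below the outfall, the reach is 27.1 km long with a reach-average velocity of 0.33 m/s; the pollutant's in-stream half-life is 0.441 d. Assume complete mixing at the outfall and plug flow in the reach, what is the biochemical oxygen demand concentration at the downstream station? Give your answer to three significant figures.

1.60 mg/L

Mixed concentration C = ΣQC/ΣQ = (97000·2.900 + 5180·86.00) / 102200 = 726800/102200 = 7.113 mg/L.
Travel time t = 27.1·1000 / 0.33 = 82120 s = 22.81 h.
Half-life 0.441 d → k = ln 2 / 0.441 = 1.572 d⁻¹.
Applying C = C₀e^(−kt): 7.113 × 0.2245 = 1.597 mg/L.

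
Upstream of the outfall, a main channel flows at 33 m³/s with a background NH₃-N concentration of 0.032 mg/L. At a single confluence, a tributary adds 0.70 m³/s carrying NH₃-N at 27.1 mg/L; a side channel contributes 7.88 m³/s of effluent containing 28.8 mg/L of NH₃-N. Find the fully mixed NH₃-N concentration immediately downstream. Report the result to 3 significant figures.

5.94 mg/L

Flow-weighted average: C = (33.00·0.03200 + 0.7000·27.10 + 7.880·28.80) / 41.58 = 247.0/41.58 = 5.940 mg/L.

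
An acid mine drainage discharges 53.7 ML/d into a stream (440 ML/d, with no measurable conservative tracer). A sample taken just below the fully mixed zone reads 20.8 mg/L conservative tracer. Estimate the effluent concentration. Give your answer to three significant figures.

Mass balance: 440.0·0 + 53.70·Cₑ = 493.7·20.80
→ Cₑ = (493.7·20.80 − 440.0·0) / 53.70 = 191.2 mg/L.

191 mg/L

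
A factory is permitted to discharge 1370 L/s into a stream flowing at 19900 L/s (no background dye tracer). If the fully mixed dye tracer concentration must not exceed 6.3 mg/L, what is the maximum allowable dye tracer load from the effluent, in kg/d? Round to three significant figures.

Mass balance at the limit: 19900·0 + 1370·Cₑ = 21270·6.3 → Cₑ = 97.81 mg/L.
1370 L/s = 1.370 m³/s. Load = 1.370 m³/s × 97.81 g/m³ × 86 400 s/d = 11580 kg/d.

11600 kg/d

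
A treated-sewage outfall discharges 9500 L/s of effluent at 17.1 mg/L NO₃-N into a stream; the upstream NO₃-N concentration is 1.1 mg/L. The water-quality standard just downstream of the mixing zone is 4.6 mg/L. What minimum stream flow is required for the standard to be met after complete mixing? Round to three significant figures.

Set C_mix = 4.6: (Q·1.100 + 9500·17.10) / (Q + 9500) = 4.6
→ Q = 9500·(17.10 − 4.6)/(4.6 − 1.100) = 33930 L/s.

33900 L/s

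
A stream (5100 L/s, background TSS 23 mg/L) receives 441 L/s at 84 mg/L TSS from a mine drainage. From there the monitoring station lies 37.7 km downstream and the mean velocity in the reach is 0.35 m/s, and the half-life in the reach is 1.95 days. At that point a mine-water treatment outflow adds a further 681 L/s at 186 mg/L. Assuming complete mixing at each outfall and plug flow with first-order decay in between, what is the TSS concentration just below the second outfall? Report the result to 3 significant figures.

36.3 mg/L

Mass balance: C = (5100·23.00 + 441.0·84.00) / 5541 = 154300/5541 = 27.85 mg/L; combined flow 5541 L/s.
Travel time t = 37.7·1000 / 0.35 = 107700 s = 29.92 h.
Half-life 1.95 d → k = ln 2 / 1.95 = 0.3555 d⁻¹.
Applying C = C₀e^(−kt): 27.85 × 0.6420 = 17.88 mg/L.
At the second outfall, C = (5541·17.88 + 681.0·186.0) / (5541 + 681.0) = 36.28 mg/L.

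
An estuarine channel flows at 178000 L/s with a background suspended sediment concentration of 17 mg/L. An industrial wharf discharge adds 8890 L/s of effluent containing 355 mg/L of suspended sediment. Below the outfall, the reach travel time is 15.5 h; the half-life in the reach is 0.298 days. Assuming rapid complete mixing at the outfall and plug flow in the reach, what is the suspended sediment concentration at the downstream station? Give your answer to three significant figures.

7.36 mg/L

Flow-weighted average: C = (178000·17.00 + 8890·355.0) / 186900 = 6182000/186900 = 33.08 mg/L.
Half-life 0.298 d → k = ln 2 / 0.298 = 2.326 d⁻¹.
Applying C = C₀e^(−kt): 33.08 × 0.2226 = 7.364 mg/L.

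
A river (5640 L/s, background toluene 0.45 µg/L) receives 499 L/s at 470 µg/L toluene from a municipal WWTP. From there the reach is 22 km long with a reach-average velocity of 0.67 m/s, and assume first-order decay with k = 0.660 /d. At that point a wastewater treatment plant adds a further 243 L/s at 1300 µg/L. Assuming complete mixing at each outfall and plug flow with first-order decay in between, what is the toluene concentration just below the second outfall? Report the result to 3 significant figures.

78.4 µg/L

Flow-weighted average: C = (5640·0.4500 + 499.0·470.0) / 6139 = 237100/6139 = 38.62 µg/L; combined flow 6139 L/s.
Travel time t = 22·1000 / 0.67 = 32840 s = 9.121 h.
Applying C = C₀e^(−kt): 38.62 × 0.7782 = 30.05 µg/L.
Second outfall: C = (6139·30.05 + 243.0·1300)/6382 = 78.40 µg/L.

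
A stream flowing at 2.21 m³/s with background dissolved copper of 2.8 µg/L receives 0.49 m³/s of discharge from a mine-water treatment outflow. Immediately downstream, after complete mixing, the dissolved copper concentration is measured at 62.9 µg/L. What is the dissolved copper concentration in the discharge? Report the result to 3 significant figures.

Mass balance: 2.210·2.800 + 0.4900·Cₑ = 2.700·62.90
→ Cₑ = (2.700·62.90 − 2.210·2.800) / 0.4900 = 334.0 µg/L.

334 µg/L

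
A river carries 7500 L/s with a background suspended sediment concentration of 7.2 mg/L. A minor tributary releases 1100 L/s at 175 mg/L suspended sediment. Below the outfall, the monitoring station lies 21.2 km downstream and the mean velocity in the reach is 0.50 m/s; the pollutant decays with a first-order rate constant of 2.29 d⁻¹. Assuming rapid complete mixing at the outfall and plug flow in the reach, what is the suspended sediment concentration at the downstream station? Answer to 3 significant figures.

Mass balance: C = (7500·7.200 + 1100·175.0) / 8600 = 246500/8600 = 28.66 mg/L.
Travel time t = 21.2·1000 / 0.50 = 42400 s = 11.78 h.
Decay over the reach: 28.66·exp(−kt) = 28.66·0.3250 = 9.317 mg/L.

9.32 mg/L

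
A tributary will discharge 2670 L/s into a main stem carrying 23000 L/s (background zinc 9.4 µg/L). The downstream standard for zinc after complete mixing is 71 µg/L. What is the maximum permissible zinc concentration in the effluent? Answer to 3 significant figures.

At the limit, (Qr·Cr + Qe·Cₑ)/(Qr + Qe) = 71:
Cₑ = (25670·71 − 23000·9.400) / 2670 = 601.6 µg/L.

602 µg/L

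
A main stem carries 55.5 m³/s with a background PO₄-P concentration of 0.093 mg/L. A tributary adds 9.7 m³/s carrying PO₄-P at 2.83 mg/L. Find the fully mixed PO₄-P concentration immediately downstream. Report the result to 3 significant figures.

Conservation of mass: C = (55.50·0.09300 + 9.700·2.830) / 65.20 = 32.61/65.20 = 0.5002 mg/L.

0.500 mg/L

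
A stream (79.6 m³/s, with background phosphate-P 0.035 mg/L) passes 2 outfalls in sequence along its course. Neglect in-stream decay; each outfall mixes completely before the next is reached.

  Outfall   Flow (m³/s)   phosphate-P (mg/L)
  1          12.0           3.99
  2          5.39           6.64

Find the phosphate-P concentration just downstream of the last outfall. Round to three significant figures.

Below outfall 1: Q → 91.60 m³/s, C = (79.60·0.03500 + 12.00·3.990)/91.60 = 0.5531 mg/L.
Below outfall 2: Q → 96.99 m³/s, C = (91.60·0.5531 + 5.390·6.640)/96.99 = 0.8914 mg/L.

0.891 mg/L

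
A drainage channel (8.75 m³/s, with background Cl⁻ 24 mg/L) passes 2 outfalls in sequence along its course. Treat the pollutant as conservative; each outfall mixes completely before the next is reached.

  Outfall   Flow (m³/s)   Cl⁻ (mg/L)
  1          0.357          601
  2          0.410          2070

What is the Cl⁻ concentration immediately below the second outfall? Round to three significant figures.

Outfall 1: combined Q = 9.107 m³/s; C = (8.750·24.00 + 0.3570·601.0)/9.107 = 46.62 mg/L.
Outfall 2: combined Q = 9.517 m³/s; C = (9.107·46.62 + 0.4100·2070)/9.517 = 133.8 mg/L.

134 mg/L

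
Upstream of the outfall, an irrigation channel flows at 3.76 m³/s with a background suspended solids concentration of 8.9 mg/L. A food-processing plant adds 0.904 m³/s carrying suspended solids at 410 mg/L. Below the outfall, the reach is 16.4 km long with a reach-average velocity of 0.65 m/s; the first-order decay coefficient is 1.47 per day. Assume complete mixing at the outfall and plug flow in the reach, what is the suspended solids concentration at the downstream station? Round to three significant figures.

Flow-weighted average: C = (3.760·8.900 + 0.9040·410.0) / 4.664 = 404.1/4.664 = 86.64 mg/L.
Travel time t = 16.4·1000 / 0.65 = 25230 s = 7.009 h.
After decay, C = 86.64 × e^(−kt) = 86.64 × 0.6510 = 56.40 mg/L.

56.4 mg/L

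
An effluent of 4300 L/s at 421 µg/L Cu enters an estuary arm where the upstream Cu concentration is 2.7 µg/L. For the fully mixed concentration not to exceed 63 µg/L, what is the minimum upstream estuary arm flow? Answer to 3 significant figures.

25500 L/s

Set C_mix = 63: (Q·2.700 + 4300·421.0) / (Q + 4300) = 63
→ Q = 4300·(421.0 − 63)/(63 − 2.700) = 25530 L/s.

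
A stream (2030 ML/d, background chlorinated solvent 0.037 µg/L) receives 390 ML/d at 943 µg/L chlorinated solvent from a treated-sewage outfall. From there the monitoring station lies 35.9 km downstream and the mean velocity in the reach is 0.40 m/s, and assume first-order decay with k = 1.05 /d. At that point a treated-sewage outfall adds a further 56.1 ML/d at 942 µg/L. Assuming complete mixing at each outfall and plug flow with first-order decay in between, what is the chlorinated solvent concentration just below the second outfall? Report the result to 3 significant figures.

71.3 µg/L

Flow-weighted average: C = (2030·0.03700 + 390.0·943.0) / 2420 = 367800/2420 = 152.0 µg/L; combined flow 2420 ML/d.
Travel time t = 35.9·1000 / 0.40 = 89750 s = 24.93 h.
Applying C = C₀e^(−kt): 152.0 × 0.3360 = 51.07 µg/L.
Second outfall: C = (2420·51.07 + 56.10·942.0)/2476 = 71.25 µg/L.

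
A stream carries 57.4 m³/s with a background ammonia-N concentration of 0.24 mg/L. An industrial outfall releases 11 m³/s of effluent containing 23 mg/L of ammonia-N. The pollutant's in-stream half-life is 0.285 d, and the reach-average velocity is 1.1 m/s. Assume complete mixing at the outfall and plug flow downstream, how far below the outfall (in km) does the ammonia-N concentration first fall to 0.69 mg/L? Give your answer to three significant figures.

67.7 km

Mixed concentration C = ΣQC/ΣQ = (57.40·0.2400 + 11.00·23.00) / 68.40 = 266.8/68.40 = 3.900 mg/L.
Half-life 0.285 d → k = ln 2 / 0.285 = 2.432 d⁻¹.
Set 3.900·exp(−k·t) = 0.69 → t = ln(3.900/0.69)/k = 61530 s = 17.09 h.
Distance = v·t = 1.1·61530 = 67690 m = 67.69 km.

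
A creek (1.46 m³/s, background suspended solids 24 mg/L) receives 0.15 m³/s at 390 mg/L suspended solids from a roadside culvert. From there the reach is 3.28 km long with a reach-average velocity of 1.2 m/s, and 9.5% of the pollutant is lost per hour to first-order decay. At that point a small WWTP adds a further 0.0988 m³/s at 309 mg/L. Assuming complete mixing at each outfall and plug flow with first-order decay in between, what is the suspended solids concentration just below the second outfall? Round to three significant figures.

68.6 mg/L

After mixing, C = (1.460·24.00 + 0.1500·390.0) / 1.610 = 93.54/1.610 = 58.10 mg/L; combined flow 1.610 m³/s.
Travel time t = 3.28·1000 / 1.2 = 2733 s = 0.7593 h.
9.5%/h lost → k = −ln(1 − 0.095) = 0.09982 h⁻¹.
First-order decay: C = 58.10·exp(−k·t) = 58.10·0.9270 = 53.86 mg/L.
At the second outfall, C = (1.610·53.86 + 0.09880·309.0) / (1.610 + 0.09880) = 68.61 mg/L.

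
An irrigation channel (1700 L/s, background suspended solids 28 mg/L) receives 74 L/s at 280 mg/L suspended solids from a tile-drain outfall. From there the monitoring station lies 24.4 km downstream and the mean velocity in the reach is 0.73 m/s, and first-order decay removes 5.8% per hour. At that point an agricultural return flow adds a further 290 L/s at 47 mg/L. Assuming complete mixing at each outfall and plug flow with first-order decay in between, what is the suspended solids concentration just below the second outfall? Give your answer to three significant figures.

25.6 mg/L

Conservation of mass: C = (1700·28.00 + 74.00·280.0) / 1774 = 68320/1774 = 38.51 mg/L; combined flow 1774 L/s.
Travel time t = 24.4·1000 / 0.73 = 33420 s = 9.285 h.
5.8%/h lost → k = −ln(1 − 0.058) = 0.05975 h⁻¹.
Applying C = C₀e^(−kt): 38.51 × 0.5742 = 22.11 mg/L.
Second outfall: C = (1774·22.11 + 290.0·47.00)/2064 = 25.61 mg/L.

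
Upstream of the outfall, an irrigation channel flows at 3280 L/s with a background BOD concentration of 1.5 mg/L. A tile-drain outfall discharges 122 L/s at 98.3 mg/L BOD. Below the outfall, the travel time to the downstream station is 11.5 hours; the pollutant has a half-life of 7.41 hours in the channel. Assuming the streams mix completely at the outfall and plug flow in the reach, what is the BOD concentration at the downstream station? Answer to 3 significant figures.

Mass balance: C = (3280·1.500 + 122.0·98.30) / 3402 = 16910/3402 = 4.971 mg/L.
Half-life 7.41 h → k = ln 2 / 7.41 = 0.09354 h⁻¹ = 2.245 d⁻¹.
After decay, C = 4.971 × e^(−kt) = 4.971 × 0.3410 = 1.695 mg/L.

1.70 mg/L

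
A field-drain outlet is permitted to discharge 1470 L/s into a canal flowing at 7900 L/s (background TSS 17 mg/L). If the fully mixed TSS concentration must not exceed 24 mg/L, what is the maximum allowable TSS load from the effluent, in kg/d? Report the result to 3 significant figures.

7830 kg/d

Mass balance at the limit: 7900·17.00 + 1470·Cₑ = 9370·24 → Cₑ = 61.62 mg/L.
1470 L/s = 1.470 m³/s. Load = 1.470 m³/s × 61.62 g/m³ × 86 400 s/d = 7826 kg/d.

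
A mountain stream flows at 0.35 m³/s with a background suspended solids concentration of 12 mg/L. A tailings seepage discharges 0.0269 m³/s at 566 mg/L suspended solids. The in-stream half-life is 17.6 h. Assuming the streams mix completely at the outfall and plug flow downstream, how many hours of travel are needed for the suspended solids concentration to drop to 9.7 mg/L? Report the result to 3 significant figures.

Mass balance: C = (0.3500·12.00 + 0.02690·566.0) / 0.3769 = 19.43/0.3769 = 51.54 mg/L.
Half-life 17.6 h → k = ln 2 / 17.6 = 0.03938 h⁻¹ = 0.9452 d⁻¹.
51.54·exp(−k·t) = 9.7 → t = ln(51.54/9.7)/k = 152700 s = 42.41 h.

42.4 h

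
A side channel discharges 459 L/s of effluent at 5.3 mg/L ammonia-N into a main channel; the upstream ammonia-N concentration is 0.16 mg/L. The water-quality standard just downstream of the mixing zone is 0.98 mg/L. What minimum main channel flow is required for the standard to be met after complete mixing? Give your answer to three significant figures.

Set C_mix = 0.98: (Q·0.1600 + 459.0·5.300) / (Q + 459.0) = 0.98
→ Q = 459.0·(5.300 − 0.98)/(0.98 − 0.1600) = 2418 L/s.

2420 L/s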